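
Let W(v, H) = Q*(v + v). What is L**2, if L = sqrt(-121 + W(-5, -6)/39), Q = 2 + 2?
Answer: -4759/39 ≈ -122.03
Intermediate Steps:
Q = 4
W(v, H) = 8*v (W(v, H) = 4*(v + v) = 4*(2*v) = 8*v)
L = I*sqrt(185601)/39 (L = sqrt(-121 + (8*(-5))/39) = sqrt(-121 - 40*1/39) = sqrt(-121 - 40/39) = sqrt(-4759/39) = I*sqrt(185601)/39 ≈ 11.047*I)
L**2 = (I*sqrt(185601)/39)**2 = -4759/39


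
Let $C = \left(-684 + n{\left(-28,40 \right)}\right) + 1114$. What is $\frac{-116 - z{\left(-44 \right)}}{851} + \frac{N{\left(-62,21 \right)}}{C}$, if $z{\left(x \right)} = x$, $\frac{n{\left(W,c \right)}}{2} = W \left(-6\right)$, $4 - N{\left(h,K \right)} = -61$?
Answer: $\frac{163}{651866} \approx 0.00025005$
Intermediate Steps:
$N{\left(h,K \right)} = 65$ ($N{\left(h,K \right)} = 4 - -61 = 4 + 61 = 65$)
$n{\left(W,c \right)} = - 12 W$ ($n{\left(W,c \right)} = 2 W \left(-6\right) = 2 \left(- 6 W\right) = - 12 W$)
$C = 766$ ($C = \left(-684 - -336\right) + 1114 = \left(-684 + 336\right) + 1114 = -348 + 1114 = 766$)
$\frac{-116 - z{\left(-44 \right)}}{851} + \frac{N{\left(-62,21 \right)}}{C} = \frac{-116 - -44}{851} + \frac{65}{766} = \left(-116 + 44\right) \frac{1}{851} + 65 \cdot \frac{1}{766} = \left(-72\right) \frac{1}{851} + \frac{65}{766} = - \frac{72}{851} + \frac{65}{766} = \frac{163}{651866}$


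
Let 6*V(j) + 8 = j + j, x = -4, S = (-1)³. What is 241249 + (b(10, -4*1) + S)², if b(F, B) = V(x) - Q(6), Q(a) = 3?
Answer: 2171641/9 ≈ 2.4129e+5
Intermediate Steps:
S = -1
V(j) = -4/3 + j/3 (V(j) = -4/3 + (j + j)/6 = -4/3 + (2*j)/6 = -4/3 + j/3)
b(F, B) = -17/3 (b(F, B) = (-4/3 + (⅓)*(-4)) - 1*3 = (-4/3 - 4/3) - 3 = -8/3 - 3 = -17/3)
241249 + (b(10, -4*1) + S)² = 241249 + (-17/3 - 1)² = 241249 + (-20/3)² = 241249 + 400/9 = 2171641/9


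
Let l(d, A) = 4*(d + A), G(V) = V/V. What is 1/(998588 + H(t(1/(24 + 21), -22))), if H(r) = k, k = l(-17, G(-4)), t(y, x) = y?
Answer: 1/998524 ≈ 1.0015e-6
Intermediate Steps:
G(V) = 1
l(d, A) = 4*A + 4*d (l(d, A) = 4*(A + d) = 4*A + 4*d)
k = -64 (k = 4*1 + 4*(-17) = 4 - 68 = -64)
H(r) = -64
1/(998588 + H(t(1/(24 + 21), -22))) = 1/(998588 - 64) = 1/998524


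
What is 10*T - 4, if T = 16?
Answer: 156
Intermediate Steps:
10*T - 4 = 10*16 - 4 = 160 - 4 = 156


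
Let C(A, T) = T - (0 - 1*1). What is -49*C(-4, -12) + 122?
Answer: 661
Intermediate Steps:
C(A, T) = 1 + T (C(A, T) = T - (0 - 1) = T - 1*(-1) = T + 1 = 1 + T)
-49*C(-4, -12) + 122 = -49*(1 - 12) + 122 = -49*(-11) + 122 = 539 + 122 = 661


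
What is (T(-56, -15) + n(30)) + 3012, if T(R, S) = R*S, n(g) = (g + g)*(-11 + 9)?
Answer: 3732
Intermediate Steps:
n(g) = -4*g (n(g) = (2*g)*(-2) = -4*g)
(T(-56, -15) + n(30)) + 3012 = (-56*(-15) - 4*30) + 3012 = (840 - 120) + 3012 = 720 + 3012 = 3732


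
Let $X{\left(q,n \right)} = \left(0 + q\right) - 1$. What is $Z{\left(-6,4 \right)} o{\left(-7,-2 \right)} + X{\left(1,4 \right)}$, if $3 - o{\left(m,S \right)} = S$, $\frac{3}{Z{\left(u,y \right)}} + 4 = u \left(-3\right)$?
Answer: $\frac{15}{14} \approx 1.0714$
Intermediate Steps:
$X{\left(q,n \right)} = -1 + q$ ($X{\left(q,n \right)} = q - 1 = -1 + q$)
$Z{\left(u,y \right)} = \frac{3}{-4 - 3 u}$ ($Z{\left(u,y \right)} = \frac{3}{-4 + u \left(-3\right)} = \frac{3}{-4 - 3 u}$)
$o{\left(m,S \right)} = 3 - S$
$Z{\left(-6,4 \right)} o{\left(-7,-2 \right)} + X{\left(1,4 \right)} = - \frac{3}{4 + 3 \left(-6\right)} \left(3 - -2\right) + \left(-1 + 1\right) = - \frac{3}{4 - 18} \left(3 + 2\right) + 0 = - \frac{3}{-14} \cdot 5 + 0 = \left(-3\right) \left(- \frac{1}{14}\right) 5 + 0 = \frac{3}{14} \cdot 5 + 0 = \frac{15}{14} + 0 = \frac{15}{14}$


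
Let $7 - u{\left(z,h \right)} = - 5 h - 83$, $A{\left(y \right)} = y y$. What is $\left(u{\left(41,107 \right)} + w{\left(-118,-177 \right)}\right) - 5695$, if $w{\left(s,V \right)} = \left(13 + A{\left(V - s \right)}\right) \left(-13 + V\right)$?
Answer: $-668930$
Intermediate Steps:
$A{\left(y \right)} = y^{2}$
$u{\left(z,h \right)} = 90 + 5 h$ ($u{\left(z,h \right)} = 7 - \left(- 5 h - 83\right) = 7 - \left(-83 - 5 h\right) = 7 + \left(83 + 5 h\right) = 90 + 5 h$)
$w{\left(s,V \right)} = \left(-13 + V\right) \left(13 + \left(V - s\right)^{2}\right)$ ($w{\left(s,V \right)} = \left(13 + \left(V - s\right)^{2}\right) \left(-13 + V\right) = \left(-13 + V\right) \left(13 + \left(V - s\right)^{2}\right)$)
$\left(u{\left(41,107 \right)} + w{\left(-118,-177 \right)}\right) - 5695 = \left(\left(90 + 5 \cdot 107\right) - \left(2470 + 190 \left(-177 - -118\right)^{2}\right)\right) - 5695 = \left(\left(90 + 535\right) - \left(2470 + 190 \left(-177 + 118\right)^{2}\right)\right) - 5695 = \left(625 - \left(2470 + 661390\right)\right) - 5695 = \left(625 - 663860\right) - 5695 = -663235 - 5695 = -668930$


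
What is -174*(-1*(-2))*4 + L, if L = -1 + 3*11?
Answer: -1360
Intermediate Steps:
L = 32 (L = -1 + 33 = 32)
-174*(-1*(-2))*4 + L = -174*(-1*(-2))*4 + 32 = -348*4 + 32 = -174*8 + 32 = -1392 + 32 = -1360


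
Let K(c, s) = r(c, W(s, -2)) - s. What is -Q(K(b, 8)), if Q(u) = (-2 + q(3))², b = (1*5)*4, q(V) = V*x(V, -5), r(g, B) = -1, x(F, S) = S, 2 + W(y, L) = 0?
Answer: -289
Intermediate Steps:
W(y, L) = -2 (W(y, L) = -2 + 0 = -2)
q(V) = -5*V (q(V) = V*(-5) = -5*V)
b = 20 (b = 5*4 = 20)
K(c, s) = -1 - s
Q(u) = 289 (Q(u) = (-2 - 5*3)² = (-2 - 15)² = (-17)² = 289)
-Q(K(b, 8)) = -1*289 = -289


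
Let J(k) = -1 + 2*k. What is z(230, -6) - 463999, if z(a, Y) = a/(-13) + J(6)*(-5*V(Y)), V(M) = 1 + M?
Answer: -6028642/13 ≈ -4.6374e+5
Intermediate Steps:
z(a, Y) = -55 - 55*Y - a/13 (z(a, Y) = a/(-13) + (-1 + 2*6)*(-5*(1 + Y)) = a*(-1/13) + (-1 + 12)*(-5 - 5*Y) = -a/13 + 11*(-5 - 5*Y) = -a/13 + (-55 - 55*Y) = -55 - 55*Y - a/13)
z(230, -6) - 463999 = (-55 - 55*(-6) - 1/13*230) - 463999 = (-55 + 330 - 230/13) - 463999 = 3345/13 - 463999 = -6028642/13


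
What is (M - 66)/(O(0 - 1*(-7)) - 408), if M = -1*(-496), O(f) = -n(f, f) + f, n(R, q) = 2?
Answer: -430/403 ≈ -1.0670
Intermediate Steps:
O(f) = -2 + f (O(f) = -1*2 + f = -2 + f)
M = 496
(M - 66)/(O(0 - 1*(-7)) - 408) = (496 - 66)/((-2 + (0 - 1*(-7))) - 408) = 430/((-2 + (0 + 7)) - 408) = 430/((-2 + 7) - 408) = 430/(5 - 408) = 430/(-403) = 430*(-1/403) = -430/403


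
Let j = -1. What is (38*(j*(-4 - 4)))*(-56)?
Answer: -17024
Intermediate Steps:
(38*(j*(-4 - 4)))*(-56) = (38*(-(-4 - 4)))*(-56) = (38*(-1*(-8)))*(-56) = (38*8)*(-56) = 304*(-56) = -17024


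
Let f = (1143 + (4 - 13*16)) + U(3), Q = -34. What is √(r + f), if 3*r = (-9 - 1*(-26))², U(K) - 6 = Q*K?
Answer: √8454/3 ≈ 30.649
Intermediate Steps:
U(K) = 6 - 34*K
r = 289/3 (r = (-9 - 1*(-26))²/3 = (-9 + 26)²/3 = (⅓)*17² = (⅓)*289 = 289/3 ≈ 96.333)
f = 843 (f = (1143 + (4 - 13*16)) + (6 - 34*3) = (1143 + (4 - 208)) + (6 - 102) = (1143 - 204) - 96 = 939 - 96 = 843)
√(r + f) = √(289/3 + 843) = √(2818/3) = √8454/3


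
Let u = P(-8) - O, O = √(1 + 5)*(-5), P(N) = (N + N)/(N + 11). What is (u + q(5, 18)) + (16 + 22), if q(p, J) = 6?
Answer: 116/3 + 5*√6 ≈ 50.914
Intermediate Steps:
P(N) = 2*N/(11 + N) (P(N) = (2*N)/(11 + N) = 2*N/(11 + N))
O = -5*√6 (O = √6*(-5) = -5*√6 ≈ -12.247)
u = -16/3 + 5*√6 (u = 2*(-8)/(11 - 8) - (-5)*√6 = 2*(-8)/3 + 5*√6 = 2*(-8)*(⅓) + 5*√6 = -16/3 + 5*√6 ≈ 6.9141)
(u + q(5, 18)) + (16 + 22) = ((-16/3 + 5*√6) + 6) + (16 + 22) = (⅔ + 5*√6) + 38 = 116/3 + 5*√6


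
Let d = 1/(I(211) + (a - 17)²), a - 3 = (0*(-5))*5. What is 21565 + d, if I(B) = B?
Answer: 8776956/407 ≈ 21565.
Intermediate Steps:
a = 3 (a = 3 + (0*(-5))*5 = 3 + 0*5 = 3 + 0 = 3)
d = 1/407 (d = 1/(211 + (3 - 17)²) = 1/(211 + (-14)²) = 1/(211 + 196) = 1/407 ≈ 0.0024570)
21565 + d = 21565 + 1/407 = 8776956/407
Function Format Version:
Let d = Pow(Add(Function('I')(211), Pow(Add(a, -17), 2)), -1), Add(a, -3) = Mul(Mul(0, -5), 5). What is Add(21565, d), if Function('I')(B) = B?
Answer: Rational(8776956, 407) ≈ 21565.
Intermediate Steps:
a = 3 (a = Add(3, Mul(Mul(0, -5), 5)) = Add(3, Mul(0, 5)) = Add(3, 0) = 3)
d = Rational(1, 407) (d = Pow(Add(211, Pow(Add(3, -17), 2)), -1) = Pow(Add(211, Pow(-14, 2)), -1) = Pow(Add(211, 196), -1) = Pow(407, -1) = Rational(1, 407) ≈ 0.0024570)
Add(21565, d) = Add(21565, Rational(1, 407)) = Rational(8776956, 407)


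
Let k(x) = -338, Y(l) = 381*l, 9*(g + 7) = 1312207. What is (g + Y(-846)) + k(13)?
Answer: -1591832/9 ≈ -1.7687e+5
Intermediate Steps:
g = 1312144/9 (g = -7 + (⅑)*1312207 = -7 + 1312207/9 = 1312144/9 ≈ 1.4579e+5)
(g + Y(-846)) + k(13) = (1312144/9 + 381*(-846)) - 338 = (1312144/9 - 322326) - 338 = -1588790/9 - 338 = -1591832/9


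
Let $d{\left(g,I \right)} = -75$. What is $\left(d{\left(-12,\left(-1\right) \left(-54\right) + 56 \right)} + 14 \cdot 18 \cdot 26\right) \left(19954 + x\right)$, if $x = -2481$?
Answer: $113172621$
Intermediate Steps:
$\left(d{\left(-12,\left(-1\right) \left(-54\right) + 56 \right)} + 14 \cdot 18 \cdot 26\right) \left(19954 + x\right) = \left(-75 + 14 \cdot 18 \cdot 26\right) \left(19954 - 2481\right) = \left(-75 + 252 \cdot 26\right) 17473 = \left(-75 + 6552\right) 17473 = 6477 \cdot 17473 = 113172621$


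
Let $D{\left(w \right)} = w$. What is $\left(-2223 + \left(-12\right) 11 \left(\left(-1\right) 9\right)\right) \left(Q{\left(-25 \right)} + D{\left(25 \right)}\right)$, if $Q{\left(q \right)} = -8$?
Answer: $-17595$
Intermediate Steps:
$\left(-2223 + \left(-12\right) 11 \left(\left(-1\right) 9\right)\right) \left(Q{\left(-25 \right)} + D{\left(25 \right)}\right) = \left(-2223 + \left(-12\right) 11 \left(\left(-1\right) 9\right)\right) \left(-8 + 25\right) = \left(-2223 - -1188\right) 17 = \left(-2223 + 1188\right) 17 = \left(-1035\right) 17 = -17595$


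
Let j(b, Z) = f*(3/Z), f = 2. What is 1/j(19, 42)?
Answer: 7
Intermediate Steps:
j(b, Z) = 6/Z (j(b, Z) = 2*(3/Z) = 6/Z)
1/j(19, 42) = 1/(6/42) = 1/(6*(1/42)) = 1/(⅐) = 7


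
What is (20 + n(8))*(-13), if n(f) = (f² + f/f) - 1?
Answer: -1092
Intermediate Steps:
n(f) = f² (n(f) = (f² + 1) - 1 = (1 + f²) - 1 = f²)
(20 + n(8))*(-13) = (20 + 8²)*(-13) = (20 + 64)*(-13) = 84*(-13) = -1092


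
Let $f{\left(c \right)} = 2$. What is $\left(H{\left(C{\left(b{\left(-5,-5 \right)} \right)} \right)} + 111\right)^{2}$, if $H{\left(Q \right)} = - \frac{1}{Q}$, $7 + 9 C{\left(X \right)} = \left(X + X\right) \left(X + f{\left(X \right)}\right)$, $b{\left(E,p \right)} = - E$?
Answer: $\frac{602176}{49} \approx 12289.0$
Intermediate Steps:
$C{\left(X \right)} = - \frac{7}{9} + \frac{2 X \left(2 + X\right)}{9}$ ($C{\left(X \right)} = - \frac{7}{9} + \frac{\left(X + X\right) \left(X + 2\right)}{9} = - \frac{7}{9} + \frac{2 X \left(2 + X\right)}{9}$)
$\left(H{\left(C{\left(b{\left(-5,-5 \right)} \right)} \right)} + 111\right)^{2} = \left(- \frac{1}{- \frac{7}{9} + \frac{2 \left(\left(-1\right) \left(-5\right)\right)^{2}}{9} + \frac{4 \left(\left(-1\right) \left(-5\right)\right)}{9}} + 111\right)^{2} = \left(- \frac{1}{- \frac{7}{9} + \frac{2 \cdot 5^{2}}{9} + \frac{4}{9} \cdot 5} + 111\right)^{2} = \left(- \frac{1}{- \frac{7}{9} + \frac{2}{9} \cdot 25 + \frac{20}{9}} + 111\right)^{2} = \left(- \frac{1}{- \frac{7}{9} + \frac{50}{9} + \frac{20}{9}} + 111\right)^{2} = \left(- \frac{1}{7} + 111\right)^{2} = \left(\frac{776}{7}\right)^{2} = \frac{602176}{49}$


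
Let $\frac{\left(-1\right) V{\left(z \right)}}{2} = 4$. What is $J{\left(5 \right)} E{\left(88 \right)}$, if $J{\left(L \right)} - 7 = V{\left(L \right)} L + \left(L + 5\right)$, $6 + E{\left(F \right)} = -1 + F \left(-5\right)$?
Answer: $10281$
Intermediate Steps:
$V{\left(z \right)} = -8$ ($V{\left(z \right)} = \left(-2\right) 4 = -8$)
$E{\left(F \right)} = -7 - 5 F$ ($E{\left(F \right)} = -6 + \left(-1 + F \left(-5\right)\right) = -6 - \left(1 + 5 F\right) = -7 - 5 F$)
$J{\left(L \right)} = 12 - 7 L$ ($J{\left(L \right)} = 7 - \left(-5 + 7 L\right) = 12 - 7 L$)
$J{\left(5 \right)} E{\left(88 \right)} = \left(12 - 35\right) \left(-7 - 440\right) = \left(-23\right) \left(-447\right) = 10281$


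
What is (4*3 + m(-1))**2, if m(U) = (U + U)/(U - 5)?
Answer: 1369/9 ≈ 152.11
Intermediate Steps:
m(U) = 2*U/(-5 + U) (m(U) = (2*U)/(-5 + U) = 2*U/(-5 + U))
(4*3 + m(-1))**2 = (4*3 + 2*(-1)/(-5 - 1))**2 = (12 + 2*(-1)/(-6))**2 = (12 + 2*(-1)*(-1/6))**2 = (12 + 1/3)**2 = (37/3)**2 = 1369/9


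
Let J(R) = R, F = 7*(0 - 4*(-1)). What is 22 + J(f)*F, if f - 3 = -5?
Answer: -34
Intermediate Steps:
F = 28 (F = 7*(0 + 4) = 7*4 = 28)
f = -2 (f = 3 - 5 = -2)
22 + J(f)*F = 22 - 2*28 = 22 - 56 = -34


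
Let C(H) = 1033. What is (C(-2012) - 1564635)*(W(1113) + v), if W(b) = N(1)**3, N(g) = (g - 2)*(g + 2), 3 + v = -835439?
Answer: 1306340999338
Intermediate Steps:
v = -835442 (v = -3 - 835439 = -835442)
N(g) = (-2 + g)*(2 + g)
W(b) = -27 (W(b) = (-4 + 1**2)**3 = (-4 + 1)**3 = (-3)**3 = -27)
(C(-2012) - 1564635)*(W(1113) + v) = (1033 - 1564635)*(-27 - 835442) = -1563602*(-835469) = 1306340999338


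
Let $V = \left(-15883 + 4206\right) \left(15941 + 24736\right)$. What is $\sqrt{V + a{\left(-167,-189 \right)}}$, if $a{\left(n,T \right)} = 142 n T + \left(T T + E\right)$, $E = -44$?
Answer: $i \sqrt{470467706} \approx 21690.0 i$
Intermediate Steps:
$V = -474985329$ ($V = \left(-11677\right) 40677 = -474985329$)
$a{\left(n,T \right)} = -44 + T^{2} + 142 T n$ ($a{\left(n,T \right)} = 142 n T + \left(T T - 44\right) = 142 T n + \left(T^{2} - 44\right) = 142 T n + \left(-44 + T^{2}\right) = -44 + T^{2} + 142 T n$)
$\sqrt{V + a{\left(-167,-189 \right)}} = \sqrt{-474985329 + \left(-44 + \left(-189\right)^{2} + 142 \left(-189\right) \left(-167\right)\right)} = \sqrt{-474985329 + \left(-44 + 35721 + 4481946\right)} = \sqrt{-474985329 + 4517623} = \sqrt{-470467706} = i \sqrt{470467706}$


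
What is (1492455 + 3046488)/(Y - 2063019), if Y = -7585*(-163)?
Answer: -4538943/826664 ≈ -5.4907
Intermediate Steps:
Y = 1236355
(1492455 + 3046488)/(Y - 2063019) = (1492455 + 3046488)/(1236355 - 2063019) = 4538943/(-826664) = 4538943*(-1/826664) = -4538943/826664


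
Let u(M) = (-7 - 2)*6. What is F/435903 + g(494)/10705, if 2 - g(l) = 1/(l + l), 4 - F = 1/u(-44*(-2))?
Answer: 375262801/1915066598796 ≈ 0.00019595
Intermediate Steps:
u(M) = -54 (u(M) = -9*6 = -54)
F = 217/54 (F = 4 - 1/(-54) = 4 - 1*(-1/54) = 4 + 1/54 = 217/54 ≈ 4.0185)
g(l) = 2 - 1/(2*l) (g(l) = 2 - 1/(l + l) = 2 - 1/(2*l))
F/435903 + g(494)/10705 = (217/54)/435903 + (2 - 1/2/494)/10705 = (217/54)*(1/435903) + (2 - 1/2*1/494)*(1/10705) = 217/23538762 + (2 - 1/988)*(1/10705) = 217/23538762 + (1975/988)*(1/10705) = 217/23538762 + 395/2115308 = 375262801/1915066598796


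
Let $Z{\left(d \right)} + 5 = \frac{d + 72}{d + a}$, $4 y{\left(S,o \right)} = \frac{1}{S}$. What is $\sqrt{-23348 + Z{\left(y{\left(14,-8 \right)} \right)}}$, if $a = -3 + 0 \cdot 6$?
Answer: $\frac{12 i \sqrt{4527537}}{167} \approx 152.9 i$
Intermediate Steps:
$a = -3$ ($a = -3 + 0 = -3$)
$y{\left(S,o \right)} = \frac{1}{4 S}$
$Z{\left(d \right)} = -5 + \frac{72 + d}{-3 + d}$ ($Z{\left(d \right)} = -5 + \frac{d + 72}{d - 3} = -5 + \frac{72 + d}{-3 + d}$)
$\sqrt{-23348 + Z{\left(y{\left(14,-8 \right)} \right)}} = \sqrt{-23348 + \frac{87 - 4 \frac{1}{4 \cdot 14}}{-3 + \frac{1}{4 \cdot 14}}} = \sqrt{-23348 + \frac{87 - 4 \cdot \frac{1}{4} \cdot \frac{1}{14}}{-3 + \frac{1}{4} \cdot \frac{1}{14}}} = \sqrt{-23348 + \frac{87 - \frac{1}{14}}{-3 + \frac{1}{56}}} = \sqrt{-23348 + \frac{87 - \frac{1}{14}}{- \frac{167}{56}}} = \sqrt{-23348 - \frac{4868}{167}} = \sqrt{- \frac{3903984}{167}} = \frac{12 i \sqrt{4527537}}{167}$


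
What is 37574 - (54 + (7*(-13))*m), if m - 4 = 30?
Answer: 40614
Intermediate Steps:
m = 34 (m = 4 + 30 = 34)
37574 - (54 + (7*(-13))*m) = 37574 - (54 + (7*(-13))*34) = 37574 - (54 - 91*34) = 37574 - (54 - 3094) = 37574 - 1*(-3040) = 37574 + 3040 = 40614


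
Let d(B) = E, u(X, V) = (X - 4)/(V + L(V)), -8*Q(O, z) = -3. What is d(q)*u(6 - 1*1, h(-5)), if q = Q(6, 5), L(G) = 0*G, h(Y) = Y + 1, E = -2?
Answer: ½ ≈ 0.50000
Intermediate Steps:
Q(O, z) = 3/8 (Q(O, z) = -⅛*(-3) = 3/8)
h(Y) = 1 + Y
L(G) = 0
u(X, V) = (-4 + X)/V (u(X, V) = (X - 4)/(V + 0) = (-4 + X)/V)
q = 3/8 ≈ 0.37500
d(B) = -2
d(q)*u(6 - 1*1, h(-5)) = -2*(-4 + (6 - 1*1))/(1 - 5) = -2*(-4 + (6 - 1))/(-4) = -(-1)*(-4 + 5)/2 = -(-1)/2 = -2*(-¼) = ½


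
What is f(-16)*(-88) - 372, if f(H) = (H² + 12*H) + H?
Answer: -4596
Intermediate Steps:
f(H) = H² + 13*H
f(-16)*(-88) - 372 = -16*(13 - 16)*(-88) - 372 = -16*(-3)*(-88) - 372 = 48*(-88) - 372 = -4224 - 372 = -4596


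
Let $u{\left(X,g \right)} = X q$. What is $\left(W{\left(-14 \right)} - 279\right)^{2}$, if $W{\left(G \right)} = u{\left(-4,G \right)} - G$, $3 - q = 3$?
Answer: $70225$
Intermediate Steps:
$q = 0$ ($q = 3 - 3 = 0$)
$u{\left(X,g \right)} = 0$ ($u{\left(X,g \right)} = X 0 = 0$)
$W{\left(G \right)} = - G$ ($W{\left(G \right)} = 0 - G = - G$)
$\left(W{\left(-14 \right)} - 279\right)^{2} = \left(\left(-1\right) \left(-14\right) - 279\right)^{2} = \left(14 - 279\right)^{2} = \left(-265\right)^{2} = 70225$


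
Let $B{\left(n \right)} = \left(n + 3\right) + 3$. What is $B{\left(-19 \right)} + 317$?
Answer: $304$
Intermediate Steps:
$B{\left(n \right)} = 6 + n$ ($B{\left(n \right)} = \left(3 + n\right) + 3 = 6 + n$)
$B{\left(-19 \right)} + 317 = \left(6 - 19\right) + 317 = -13 + 317 = 304$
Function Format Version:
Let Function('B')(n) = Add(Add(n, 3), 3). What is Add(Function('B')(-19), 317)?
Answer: 304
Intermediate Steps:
Function('B')(n) = Add(6, n) (Function('B')(n) = Add(Add(3, n), 3) = Add(6, n))
Add(Function('B')(-19), 317) = Add(Add(6, -19), 317) = Add(-13, 317) = 304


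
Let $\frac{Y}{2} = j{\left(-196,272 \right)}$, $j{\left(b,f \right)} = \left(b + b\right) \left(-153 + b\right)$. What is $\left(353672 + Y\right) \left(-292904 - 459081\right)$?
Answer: $-471711166680$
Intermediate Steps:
$j{\left(b,f \right)} = 2 b \left(-153 + b\right)$
$Y = 273616$ ($Y = 2 \cdot 2 \left(-196\right) \left(-153 - 196\right) = 2 \cdot 2 \left(-196\right) \left(-349\right) = 2 \cdot 136808 = 273616$)
$\left(353672 + Y\right) \left(-292904 - 459081\right) = \left(353672 + 273616\right) \left(-292904 - 459081\right) = 627288 \left(-751985\right) = -471711166680$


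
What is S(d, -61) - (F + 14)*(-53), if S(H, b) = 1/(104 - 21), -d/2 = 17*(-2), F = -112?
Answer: -431101/83 ≈ -5194.0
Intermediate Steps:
d = 68 (d = -34*(-2) = -2*(-34) = 68)
S(H, b) = 1/83
S(d, -61) - (F + 14)*(-53) = 1/83 - (-112 + 14)*(-53) = 1/83 - (-98)*(-53) = 1/83 - 1*5194 = 1/83 - 5194 = -431101/83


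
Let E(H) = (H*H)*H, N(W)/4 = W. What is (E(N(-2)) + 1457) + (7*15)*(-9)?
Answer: 0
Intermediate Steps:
N(W) = 4*W
E(H) = H**3 (E(H) = H**2*H = H**3)
(E(N(-2)) + 1457) + (7*15)*(-9) = ((4*(-2))**3 + 1457) + (7*15)*(-9) = ((-8)**3 + 1457) + 105*(-9) = (-512 + 1457) - 945 = 945 - 945 = 0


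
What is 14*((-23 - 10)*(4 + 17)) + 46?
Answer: -9656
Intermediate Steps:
14*((-23 - 10)*(4 + 17)) + 46 = 14*(-33*21) + 46 = 14*(-693) + 46 = -9702 + 46 = -9656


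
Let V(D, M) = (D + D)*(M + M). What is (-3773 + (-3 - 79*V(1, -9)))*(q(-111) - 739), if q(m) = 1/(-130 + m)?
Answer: 165989200/241 ≈ 6.8875e+5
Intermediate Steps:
V(D, M) = 4*D*M (V(D, M) = (2*D)*(2*M) = 4*D*M)
(-3773 + (-3 - 79*V(1, -9)))*(q(-111) - 739) = (-3773 + (-3 - 316*(-9)))*(1/(-130 - 111) - 739) = (-3773 + (-3 - 79*(-36)))*(1/(-241) - 739) = (-3773 + (-3 + 2844))*(-1/241 - 739) = (-3773 + 2841)*(-178100/241) = -932*(-178100/241) = 165989200/241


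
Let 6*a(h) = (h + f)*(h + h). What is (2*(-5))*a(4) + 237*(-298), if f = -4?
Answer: -70626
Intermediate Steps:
a(h) = h*(-4 + h)/3 (a(h) = ((h - 4)*(h + h))/6 = ((-4 + h)*(2*h))/6 = (2*h*(-4 + h))/6 = h*(-4 + h)/3)
(2*(-5))*a(4) + 237*(-298) = (2*(-5))*((1/3)*4*(-4 + 4)) + 237*(-298) = -10*4*0/3 - 70626 = -10*0 - 70626 = 0 - 70626 = -70626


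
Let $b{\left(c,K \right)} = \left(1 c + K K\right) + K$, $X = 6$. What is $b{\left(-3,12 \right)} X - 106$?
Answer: $812$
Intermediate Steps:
$b{\left(c,K \right)} = K + c + K^{2}$ ($b{\left(c,K \right)} = \left(c + K^{2}\right) + K = K + c + K^{2}$)
$b{\left(-3,12 \right)} X - 106 = \left(12 - 3 + 12^{2}\right) 6 - 106 = \left(12 - 3 + 144\right) 6 - 106 = 153 \cdot 6 - 106 = 918 - 106 = 812$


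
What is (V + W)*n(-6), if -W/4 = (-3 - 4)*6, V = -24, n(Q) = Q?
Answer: -864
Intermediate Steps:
W = 168 (W = -4*(-3 - 4)*6 = -(-28)*6 = -4*(-42) = 168)
(V + W)*n(-6) = (-24 + 168)*(-6) = 144*(-6) = -864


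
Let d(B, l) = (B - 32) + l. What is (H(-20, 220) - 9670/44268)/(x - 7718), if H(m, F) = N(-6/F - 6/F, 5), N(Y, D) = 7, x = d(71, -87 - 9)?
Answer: -150103/172091850 ≈ -0.00087223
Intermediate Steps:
d(B, l) = -32 + B + l (d(B, l) = (-32 + B) + l = -32 + B + l)
x = -57 (x = -32 + 71 + (-87 - 9) = -32 + 71 - 96 = -57)
H(m, F) = 7
(H(-20, 220) - 9670/44268)/(x - 7718) = (7 - 9670/44268)/(-57 - 7718) = (7 - 9670*1/44268)/(-7775) = (7 - 4835/22134)*(-1/7775) = (150103/22134)*(-1/7775) = -150103/172091850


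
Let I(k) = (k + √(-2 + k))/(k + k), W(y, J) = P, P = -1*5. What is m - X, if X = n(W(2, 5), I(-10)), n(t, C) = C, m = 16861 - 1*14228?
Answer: 5265/2 + I*√3/10 ≈ 2632.5 + 0.17321*I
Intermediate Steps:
P = -5
W(y, J) = -5
I(k) = (k + √(-2 + k))/(2*k) (I(k) = (k + √(-2 + k))/((2*k)) = (k + √(-2 + k))*(1/(2*k)) = (k + √(-2 + k))/(2*k))
m = 2633 (m = 16861 - 14228 = 2633)
X = ½ - I*√3/10 (X = (½)*(-10 + √(-2 - 10))/(-10) = (½)*(-⅒)*(-10 + √(-12)) = (½)*(-⅒)*(-10 + 2*I*√3) = ½ - I*√3/10 ≈ 0.5 - 0.17321*I)
m - X = 2633 - (½ - I*√3/10) = 2633 + (-½ + I*√3/10) = 5265/2 + I*√3/10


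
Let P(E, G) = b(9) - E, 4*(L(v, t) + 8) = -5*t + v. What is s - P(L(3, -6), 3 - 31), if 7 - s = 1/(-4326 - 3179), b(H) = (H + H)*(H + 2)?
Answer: -5726311/30020 ≈ -190.75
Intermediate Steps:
L(v, t) = -8 - 5*t/4 + v/4 (L(v, t) = -8 + (-5*t + v)/4 = -8 + (v - 5*t)/4 = -8 + (-5*t/4 + v/4) = -8 - 5*t/4 + v/4)
b(H) = 2*H*(2 + H) (b(H) = (2*H)*(2 + H) = 2*H*(2 + H))
s = 52536/7505 (s = 7 - 1/(-4326 - 3179) = 7 - 1/(-7505) = 7 - 1*(-1/7505) = 7 + 1/7505 = 52536/7505 ≈ 7.0001)
P(E, G) = 198 - E (P(E, G) = 2*9*(2 + 9) - E = 2*9*11 - E = 198 - E)
s - P(L(3, -6), 3 - 31) = 52536/7505 - (198 - (-8 - 5/4*(-6) + (1/4)*3)) = 52536/7505 - (198 - (-8 + 15/2 + 3/4)) = 52536/7505 - (198 - 1*1/4) = 52536/7505 - (198 - 1/4) = 52536/7505 - 1*791/4 = 52536/7505 - 791/4 = -5726311/30020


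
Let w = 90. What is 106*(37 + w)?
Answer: 13462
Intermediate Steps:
106*(37 + w) = 106*(37 + 90) = 106*127 = 13462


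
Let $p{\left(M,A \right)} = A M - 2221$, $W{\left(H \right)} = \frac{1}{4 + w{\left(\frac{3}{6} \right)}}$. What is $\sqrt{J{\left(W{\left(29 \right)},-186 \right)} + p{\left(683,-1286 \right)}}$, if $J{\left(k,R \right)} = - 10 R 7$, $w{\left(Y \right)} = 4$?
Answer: $i \sqrt{867539} \approx 931.42 i$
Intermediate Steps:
$W{\left(H \right)} = \frac{1}{8}$ ($W{\left(H \right)} = \frac{1}{4 + 4} = \frac{1}{8}$)
$p{\left(M,A \right)} = -2221 + A M$
$J{\left(k,R \right)} = - 70 R$
$\sqrt{J{\left(W{\left(29 \right)},-186 \right)} + p{\left(683,-1286 \right)}} = \sqrt{\left(-70\right) \left(-186\right) - 880559} = \sqrt{13020 - 880559} = \sqrt{-867539} = i \sqrt{867539}$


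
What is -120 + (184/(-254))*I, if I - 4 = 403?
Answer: -52684/127 ≈ -414.83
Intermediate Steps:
I = 407 (I = 4 + 403 = 407)
-120 + (184/(-254))*I = -120 + (184/(-254))*407 = -120 + (184*(-1/254))*407 = -120 - 92/127*407 = -120 - 37444/127 = -52684/127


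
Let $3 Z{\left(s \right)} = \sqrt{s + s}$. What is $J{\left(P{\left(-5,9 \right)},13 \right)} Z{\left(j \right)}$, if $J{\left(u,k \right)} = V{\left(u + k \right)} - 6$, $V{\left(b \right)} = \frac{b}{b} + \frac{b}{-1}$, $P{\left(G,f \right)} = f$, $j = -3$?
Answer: $- 9 i \sqrt{6} \approx - 22.045 i$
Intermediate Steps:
$Z{\left(s \right)} = \frac{\sqrt{2} \sqrt{s}}{3}$ ($Z{\left(s \right)} = \frac{\sqrt{s + s}}{3} = \frac{\sqrt{2 s}}{3} = \frac{\sqrt{2} \sqrt{s}}{3}$)
$V{\left(b \right)} = 1 - b$ ($V{\left(b \right)} = 1 + b \left(-1\right) = 1 - b$)
$J{\left(u,k \right)} = -5 - k - u$ ($J{\left(u,k \right)} = \left(1 - \left(u + k\right)\right) - 6 = \left(1 - \left(k + u\right)\right) - 6 = \left(1 - k - u\right) - 6 = -5 - k - u$)
$J{\left(P{\left(-5,9 \right)},13 \right)} Z{\left(j \right)} = \left(-5 - 13 - 9\right) \frac{\sqrt{2} \sqrt{-3}}{3} = \left(-5 - 13 - 9\right) \frac{\sqrt{2} i \sqrt{3}}{3} = - 27 \frac{i \sqrt{6}}{3} = - 9 i \sqrt{6}$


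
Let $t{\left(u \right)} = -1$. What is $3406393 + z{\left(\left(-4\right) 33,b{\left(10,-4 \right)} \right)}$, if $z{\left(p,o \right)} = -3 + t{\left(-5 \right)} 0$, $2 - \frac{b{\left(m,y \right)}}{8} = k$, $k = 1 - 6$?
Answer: $3406390$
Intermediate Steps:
$k = -5$ ($k = 1 - 6 = -5$)
$b{\left(m,y \right)} = 56$ ($b{\left(m,y \right)} = 16 - -40 = 16 + 40 = 56$)
$z{\left(p,o \right)} = -3$ ($z{\left(p,o \right)} = -3 - 0 = -3 + 0 = -3$)
$3406393 + z{\left(\left(-4\right) 33,b{\left(10,-4 \right)} \right)} = 3406393 - 3 = 3406390$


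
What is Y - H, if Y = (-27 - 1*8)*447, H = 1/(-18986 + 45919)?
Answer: -421366786/26933 ≈ -15645.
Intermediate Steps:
H = 1/26933 ≈ 3.7129e-5
Y = -15645 (Y = (-27 - 8)*447 = -35*447 = -15645)
Y - H = -15645 - 1*1/26933 = -15645 - 1/26933 = -421366786/26933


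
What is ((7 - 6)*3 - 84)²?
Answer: 6561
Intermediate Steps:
((7 - 6)*3 - 84)² = (1*3 - 84)² = (3 - 84)² = (-81)² = 6561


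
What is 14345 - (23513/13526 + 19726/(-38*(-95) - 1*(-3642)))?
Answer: 25119136398/1751617 ≈ 14341.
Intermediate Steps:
14345 - (23513/13526 + 19726/(-38*(-95) - 1*(-3642))) = 14345 - (23513*(1/13526) + 19726/(3610 + 3642)) = 14345 - (23513/13526 + 19726/7252) = 14345 - (23513/13526 + 19726*(1/7252)) = 14345 - (23513/13526 + 1409/518) = 14345 - 1*7809467/1751617 = 14345 - 7809467/1751617 = 25119136398/1751617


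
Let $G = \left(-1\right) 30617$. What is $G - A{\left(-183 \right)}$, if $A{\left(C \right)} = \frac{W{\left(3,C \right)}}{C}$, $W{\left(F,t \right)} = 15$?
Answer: $- \frac{1867632}{61} \approx -30617.0$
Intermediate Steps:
$G = -30617$
$A{\left(C \right)} = \frac{15}{C}$
$G - A{\left(-183 \right)} = -30617 - \frac{15}{-183} = -30617 - 15 \left(- \frac{1}{183}\right) = -30617 - - \frac{5}{61} = -30617 + \frac{5}{61} = - \frac{1867632}{61}$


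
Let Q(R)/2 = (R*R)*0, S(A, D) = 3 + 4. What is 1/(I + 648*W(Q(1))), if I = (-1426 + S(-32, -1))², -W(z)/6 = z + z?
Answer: 1/2013561 ≈ 4.9663e-7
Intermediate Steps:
S(A, D) = 7
Q(R) = 0 (Q(R) = 2*((R*R)*0) = 2*(R²*0) = 2*0 = 0)
W(z) = -12*z (W(z) = -6*(z + z) = -12*z)
I = 2013561 (I = (-1426 + 7)² = (-1419)² = 2013561)
1/(I + 648*W(Q(1))) = 1/(2013561 + 648*(-12*0)) = 1/(2013561 + 648*0) = 1/(2013561 + 0) = 1/2013561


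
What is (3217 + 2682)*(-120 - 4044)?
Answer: -24563436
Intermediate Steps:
(3217 + 2682)*(-120 - 4044) = 5899*(-4164) = -24563436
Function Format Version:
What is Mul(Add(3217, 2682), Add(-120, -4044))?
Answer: -24563436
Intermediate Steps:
Mul(Add(3217, 2682), Add(-120, -4044)) = Mul(5899, -4164) = -24563436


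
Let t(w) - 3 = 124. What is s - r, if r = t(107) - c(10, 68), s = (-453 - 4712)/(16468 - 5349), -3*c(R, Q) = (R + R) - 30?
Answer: -4140644/33357 ≈ -124.13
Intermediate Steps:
c(R, Q) = 10 - 2*R/3 (c(R, Q) = -((R + R) - 30)/3 = -(2*R - 30)/3 = -(-30 + 2*R)/3 = 10 - 2*R/3)
t(w) = 127 (t(w) = 3 + 124 = 127)
s = -5165/11119 ≈ -0.46452
r = 371/3 (r = 127 - (10 - 2/3*10) = 127 - (10 - 20/3) = 127 - 1*10/3 = 127 - 10/3 = 371/3 ≈ 123.67)
s - r = -5165/11119 - 1*371/3 = -5165/11119 - 371/3 = -4140644/33357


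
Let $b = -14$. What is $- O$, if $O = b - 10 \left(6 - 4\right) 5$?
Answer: $114$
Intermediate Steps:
$O = -114$ ($O = -14 - 10 \left(6 - 4\right) 5 = -14 - 10 \cdot 2 \cdot 5 = -14 - 100 = -114$)
$- O = \left(-1\right) \left(-114\right) = 114$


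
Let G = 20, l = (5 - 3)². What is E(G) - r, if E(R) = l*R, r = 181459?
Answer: -181379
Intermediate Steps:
l = 4 (l = 2² = 4)
E(R) = 4*R
E(G) - r = 4*20 - 1*181459 = 80 - 181459 = -181379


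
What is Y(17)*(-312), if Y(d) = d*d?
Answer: -90168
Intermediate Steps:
Y(d) = d**2
Y(17)*(-312) = 17**2*(-312) = 289*(-312) = -90168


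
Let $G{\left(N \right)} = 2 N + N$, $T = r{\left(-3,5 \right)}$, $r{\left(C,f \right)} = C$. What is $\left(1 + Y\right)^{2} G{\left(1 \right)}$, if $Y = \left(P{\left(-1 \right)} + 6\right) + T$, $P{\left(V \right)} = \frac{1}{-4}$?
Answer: $\frac{675}{16} \approx 42.188$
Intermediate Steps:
$T = -3$
$G{\left(N \right)} = 3 N$
$P{\left(V \right)} = - \frac{1}{4}$
$Y = \frac{11}{4}$ ($Y = \left(- \frac{1}{4} + 6\right) - 3 = \frac{23}{4} - 3 = \frac{11}{4} \approx 2.75$)
$\left(1 + Y\right)^{2} G{\left(1 \right)} = \left(1 + \frac{11}{4}\right)^{2} \cdot 3 \cdot 1 = \left(\frac{15}{4}\right)^{2} \cdot 3 = \frac{225}{16} \cdot 3 = \frac{675}{16}$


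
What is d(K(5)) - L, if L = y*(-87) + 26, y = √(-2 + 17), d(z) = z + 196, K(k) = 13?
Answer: 183 + 87*√15 ≈ 519.95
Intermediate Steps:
d(z) = 196 + z
y = √15 ≈ 3.8730
L = 26 - 87*√15 (L = √15*(-87) + 26 = -87*√15 + 26 = 26 - 87*√15 ≈ -310.95)
d(K(5)) - L = (196 + 13) - (26 - 87*√15) = 209 + (-26 + 87*√15) = 183 + 87*√15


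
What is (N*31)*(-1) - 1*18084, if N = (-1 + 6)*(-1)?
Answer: -17929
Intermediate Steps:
N = -5 (N = 5*(-1) = -5)
(N*31)*(-1) - 1*18084 = -5*31*(-1) - 1*18084 = -155*(-1) - 18084 = 155 - 18084 = -17929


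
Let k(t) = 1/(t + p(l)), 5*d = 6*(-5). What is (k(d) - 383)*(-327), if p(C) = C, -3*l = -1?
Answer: 2130078/17 ≈ 1.2530e+5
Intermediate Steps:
l = 1/3 (l = -1/3*(-1) = 1/3 ≈ 0.33333)
d = -6 (d = (6*(-5))/5 = (1/5)*(-30) = -6)
k(t) = 1/(1/3 + t) (k(t) = 1/(t + 1/3) = 1/(1/3 + t))
(k(d) - 383)*(-327) = (3/(1 + 3*(-6)) - 383)*(-327) = (3/(1 - 18) - 383)*(-327) = (3/(-17) - 383)*(-327) = (3*(-1/17) - 383)*(-327) = (-3/17 - 383)*(-327) = -6514/17*(-327) = 2130078/17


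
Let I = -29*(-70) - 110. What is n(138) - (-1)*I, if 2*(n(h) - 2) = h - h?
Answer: 1922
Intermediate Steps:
n(h) = 2 (n(h) = 2 + (h - h)/2 = 2 + (1/2)*0 = 2 + 0 = 2)
I = 1920 (I = 2030 - 110 = 1920)
n(138) - (-1)*I = 2 - (-1)*1920 = 2 - 1*(-1920) = 2 + 1920 = 1922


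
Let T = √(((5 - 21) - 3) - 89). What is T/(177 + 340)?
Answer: 6*I*√3/517 ≈ 0.020101*I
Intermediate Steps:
T = 6*I*√3 (T = √((-16 - 3) - 89) = √(-19 - 89) = √(-108) = 6*I*√3 ≈ 10.392*I)
T/(177 + 340) = (6*I*√3)/(177 + 340) = (6*I*√3)/517 = (6*I*√3)*(1/517) = 6*I*√3/517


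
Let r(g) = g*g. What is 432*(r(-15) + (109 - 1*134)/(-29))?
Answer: 2829600/29 ≈ 97572.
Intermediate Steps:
r(g) = g²
432*(r(-15) + (109 - 1*134)/(-29)) = 432*((-15)² + (109 - 1*134)/(-29)) = 432*(225 + (109 - 134)*(-1/29)) = 432*(225 - 25*(-1/29)) = 432*(225 + 25/29) = 432*(6550/29) = 2829600/29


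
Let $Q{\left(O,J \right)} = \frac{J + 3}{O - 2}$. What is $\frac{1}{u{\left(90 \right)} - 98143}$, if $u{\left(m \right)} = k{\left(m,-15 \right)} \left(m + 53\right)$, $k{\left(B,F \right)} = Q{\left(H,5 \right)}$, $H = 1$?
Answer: $- \frac{1}{99287} \approx -1.0072 \cdot 10^{-5}$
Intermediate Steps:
$Q{\left(O,J \right)} = \frac{3 + J}{-2 + O}$
$k{\left(B,F \right)} = -8$ ($k{\left(B,F \right)} = \frac{3 + 5}{-2 + 1} = \frac{1}{-1} \cdot 8 = \left(-1\right) 8 = -8$)
$u{\left(m \right)} = -424 - 8 m$ ($u{\left(m \right)} = - 8 \left(m + 53\right) = - 8 \left(53 + m\right) = -424 - 8 m$)
$\frac{1}{u{\left(90 \right)} - 98143} = \frac{1}{\left(-424 - 720\right) - 98143} = \frac{1}{-1144 - 98143} = \frac{1}{-99287} = - \frac{1}{99287}$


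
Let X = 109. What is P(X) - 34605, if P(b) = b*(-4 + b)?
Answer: -23160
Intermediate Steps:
P(X) - 34605 = 109*(-4 + 109) - 34605 = 109*105 - 34605 = 11445 - 34605 = -23160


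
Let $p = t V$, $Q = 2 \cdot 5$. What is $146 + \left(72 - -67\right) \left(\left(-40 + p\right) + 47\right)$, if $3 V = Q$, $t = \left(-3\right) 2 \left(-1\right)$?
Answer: $3899$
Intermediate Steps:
$Q = 10$
$t = 6$ ($t = \left(-6\right) \left(-1\right) = 6$)
$V = \frac{10}{3}$ ($V = \frac{1}{3} \cdot 10 = \frac{10}{3} \approx 3.3333$)
$p = 20$ ($p = 6 \cdot \frac{10}{3} = 20$)
$146 + \left(72 - -67\right) \left(\left(-40 + p\right) + 47\right) = 146 + \left(72 - -67\right) \left(\left(-40 + 20\right) + 47\right) = 146 + \left(72 + 67\right) \left(-20 + 47\right) = 146 + 139 \cdot 27 = 146 + 3753 = 3899$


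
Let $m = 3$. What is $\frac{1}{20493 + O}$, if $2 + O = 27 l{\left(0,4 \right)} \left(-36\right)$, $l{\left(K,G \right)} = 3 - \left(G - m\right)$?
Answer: $\frac{1}{18547} \approx 5.3917 \cdot 10^{-5}$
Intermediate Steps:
$l{\left(K,G \right)} = 6 - G$ ($l{\left(K,G \right)} = 3 - \left(-3 + G\right) = 6 - G$)
$O = -1946$ ($O = -2 + 27 \left(6 - 4\right) \left(-36\right) = -2 + 27 \cdot 2 \left(-36\right) = -2 + 54 \left(-36\right) = -2 - 1944 = -1946$)
$\frac{1}{20493 + O} = \frac{1}{20493 - 1946} = \frac{1}{18547}$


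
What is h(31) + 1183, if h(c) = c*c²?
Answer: 30974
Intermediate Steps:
h(c) = c³
h(31) + 1183 = 31³ + 1183 = 29791 + 1183 = 30974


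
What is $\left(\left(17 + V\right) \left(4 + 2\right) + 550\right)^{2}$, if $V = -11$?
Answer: $343396$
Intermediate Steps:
$\left(\left(17 + V\right) \left(4 + 2\right) + 550\right)^{2} = \left(\left(17 - 11\right) \left(4 + 2\right) + 550\right)^{2} = \left(6 \cdot 6 + 550\right)^{2} = \left(36 + 550\right)^{2} = 586^{2} = 343396$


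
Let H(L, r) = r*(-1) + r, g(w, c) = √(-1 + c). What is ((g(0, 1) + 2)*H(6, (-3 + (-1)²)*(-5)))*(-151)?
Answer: 0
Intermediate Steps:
H(L, r) = 0 (H(L, r) = -r + r = 0)
((g(0, 1) + 2)*H(6, (-3 + (-1)²)*(-5)))*(-151) = ((√(-1 + 1) + 2)*0)*(-151) = ((√0 + 2)*0)*(-151) = ((0 + 2)*0)*(-151) = (2*0)*(-151) = 0*(-151) = 0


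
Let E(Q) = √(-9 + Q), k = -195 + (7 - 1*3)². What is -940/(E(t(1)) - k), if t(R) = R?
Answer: -168260/32049 + 1880*I*√2/32049 ≈ -5.2501 + 0.082958*I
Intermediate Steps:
k = -179 (k = -195 + (7 - 3)² = -195 + 4² = -195 + 16 = -179)
-940/(E(t(1)) - k) = -940/(√(-9 + 1) - 1*(-179)) = -940/(√(-8) + 179) = -940/(2*I*√2 + 179) = -940/(179 + 2*I*√2)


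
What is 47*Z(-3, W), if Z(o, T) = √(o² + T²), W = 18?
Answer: 141*√37 ≈ 857.67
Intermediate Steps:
Z(o, T) = √(T² + o²)
47*Z(-3, W) = 47*√(18² + (-3)²) = 47*√(324 + 9) = 47*√333 = 47*(3*√37) = 141*√37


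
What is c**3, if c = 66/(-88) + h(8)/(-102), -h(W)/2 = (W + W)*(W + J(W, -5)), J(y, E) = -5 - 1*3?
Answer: -27/64 ≈ -0.42188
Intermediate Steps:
J(y, E) = -8 (J(y, E) = -5 - 3 = -8)
h(W) = -4*W*(-8 + W) (h(W) = -2*(W + W)*(W - 8) = -2*2*W*(-8 + W) = -4*W*(-8 + W))
c = -3/4 (c = 66/(-88) + (4*8*(8 - 1*8))/(-102) = 66*(-1/88) + (4*8*(8 - 8))*(-1/102) = -3/4 + (4*8*0)*(-1/102) = -3/4 + 0*(-1/102) = -3/4 + 0 = -3/4 ≈ -0.75000)
c**3 = (-3/4)**3 = -27/64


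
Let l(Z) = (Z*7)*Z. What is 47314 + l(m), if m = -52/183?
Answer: 1584517474/33489 ≈ 47315.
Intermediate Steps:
m = -52/183 (m = -52*1/183 = -52/183 ≈ -0.28415)
l(Z) = 7*Z**2 (l(Z) = (7*Z)*Z = 7*Z**2)
47314 + l(m) = 47314 + 7*(-52/183)**2 = 47314 + 7*(2704/33489) = 47314 + 18928/33489 = 1584517474/33489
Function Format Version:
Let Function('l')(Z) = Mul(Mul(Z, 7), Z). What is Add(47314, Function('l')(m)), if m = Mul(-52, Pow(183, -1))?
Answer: Rational(1584517474, 33489) ≈ 47315.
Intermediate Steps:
m = Rational(-52, 183) (m = Mul(-52, Rational(1, 183)) = Rational(-52, 183) ≈ -0.28415)
Function('l')(Z) = Mul(7, Pow(Z, 2)) (Function('l')(Z) = Mul(Mul(7, Z), Z) = Mul(7, Pow(Z, 2)))
Add(47314, Function('l')(m)) = Add(47314, Mul(7, Pow(Rational(-52, 183), 2))) = Add(47314, Mul(7, Rational(2704, 33489))) = Add(47314, Rational(18928, 33489)) = Rational(1584517474, 33489)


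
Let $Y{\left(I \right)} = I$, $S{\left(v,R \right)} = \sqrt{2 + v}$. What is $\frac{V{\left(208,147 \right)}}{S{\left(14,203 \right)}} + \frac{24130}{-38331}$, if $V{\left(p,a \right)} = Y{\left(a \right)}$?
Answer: $\frac{5538137}{153324} \approx 36.12$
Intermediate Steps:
$V{\left(p,a \right)} = a$
$\frac{V{\left(208,147 \right)}}{S{\left(14,203 \right)}} + \frac{24130}{-38331} = \frac{147}{\sqrt{2 + 14}} + \frac{24130}{-38331} = \frac{147}{\sqrt{16}} + 24130 \left(- \frac{1}{38331}\right) = \frac{147}{4} - \frac{24130}{38331} = \frac{5538137}{153324}$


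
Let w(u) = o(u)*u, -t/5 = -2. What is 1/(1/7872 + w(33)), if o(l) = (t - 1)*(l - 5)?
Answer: 7872/65463553 ≈ 0.00012025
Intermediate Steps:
t = 10 (t = -5*(-2) = 10)
o(l) = -45 + 9*l (o(l) = (10 - 1)*(l - 5) = 9*(-5 + l) = -45 + 9*l)
w(u) = u*(-45 + 9*u) (w(u) = (-45 + 9*u)*u = u*(-45 + 9*u))
1/(1/7872 + w(33)) = 1/(1/7872 + 9*33*(-5 + 33)) = 1/(1/7872 + 9*33*28) = 1/(1/7872 + 8316) = 1/(65463553/7872) = 7872/65463553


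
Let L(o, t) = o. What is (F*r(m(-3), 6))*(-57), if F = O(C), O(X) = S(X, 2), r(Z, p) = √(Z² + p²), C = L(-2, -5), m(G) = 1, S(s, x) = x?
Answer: -114*√37 ≈ -693.43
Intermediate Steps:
C = -2
O(X) = 2
F = 2
(F*r(m(-3), 6))*(-57) = (2*√(1² + 6²))*(-57) = (2*√(1 + 36))*(-57) = (2*√37)*(-57) = -114*√37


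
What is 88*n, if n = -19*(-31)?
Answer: 51832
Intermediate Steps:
n = 589
88*n = 88*589 = 51832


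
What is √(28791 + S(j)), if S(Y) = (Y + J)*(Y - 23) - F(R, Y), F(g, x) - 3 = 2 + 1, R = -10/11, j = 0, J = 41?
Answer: √27842 ≈ 166.86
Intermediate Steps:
R = -10/11 (R = -10*1/11 = -10/11 ≈ -0.90909)
F(g, x) = 6 (F(g, x) = 3 + (2 + 1) = 3 + 3 = 6)
S(Y) = -6 + (-23 + Y)*(41 + Y) (S(Y) = (Y + 41)*(Y - 23) - 1*6 = (41 + Y)*(-23 + Y) - 6 = (-23 + Y)*(41 + Y) - 6 = -6 + (-23 + Y)*(41 + Y))
√(28791 + S(j)) = √(28791 + (-949 + 0² + 18*0)) = √(28791 + (-949 + 0 + 0)) = √(28791 - 949) = √27842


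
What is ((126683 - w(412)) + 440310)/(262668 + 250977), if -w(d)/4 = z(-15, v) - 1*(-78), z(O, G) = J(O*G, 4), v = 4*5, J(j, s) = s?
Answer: 189107/171215 ≈ 1.1045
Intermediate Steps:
v = 20
z(O, G) = 4
w(d) = -328 (w(d) = -4*(4 - 1*(-78)) = -4*(4 + 78) = -4*82 = -328)
((126683 - w(412)) + 440310)/(262668 + 250977) = ((126683 - 1*(-328)) + 440310)/(262668 + 250977) = ((126683 + 328) + 440310)/513645 = (127011 + 440310)*(1/513645) = 567321*(1/513645) = 189107/171215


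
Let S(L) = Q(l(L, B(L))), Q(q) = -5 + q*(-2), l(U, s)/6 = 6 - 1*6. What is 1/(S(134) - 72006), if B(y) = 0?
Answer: -1/72011 ≈ -1.3887e-5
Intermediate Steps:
l(U, s) = 0 (l(U, s) = 6*(6 - 1*6) = 6*(6 - 6) = 6*0 = 0)
Q(q) = -5 - 2*q
S(L) = -5 (S(L) = -5 - 2*0 = -5 + 0 = -5)
1/(S(134) - 72006) = 1/(-5 - 72006) = 1/(-72011) = -1/72011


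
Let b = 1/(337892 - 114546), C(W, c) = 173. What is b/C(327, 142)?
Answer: 1/38638858 ≈ 2.5881e-8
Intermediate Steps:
b = 1/223346 ≈ 4.4774e-6
b/C(327, 142) = (1/223346)/173 = (1/223346)*(1/173) = 1/38638858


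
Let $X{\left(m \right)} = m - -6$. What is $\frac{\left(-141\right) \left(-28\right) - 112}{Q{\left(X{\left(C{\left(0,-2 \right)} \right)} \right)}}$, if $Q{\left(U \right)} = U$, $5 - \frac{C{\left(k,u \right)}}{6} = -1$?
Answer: $\frac{274}{3} \approx 91.333$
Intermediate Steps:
$C{\left(k,u \right)} = 36$ ($C{\left(k,u \right)} = 30 - -6 = 30 + 6 = 36$)
$X{\left(m \right)} = 6 + m$ ($X{\left(m \right)} = m + 6 = 6 + m$)
$\frac{\left(-141\right) \left(-28\right) - 112}{Q{\left(X{\left(C{\left(0,-2 \right)} \right)} \right)}} = \frac{\left(-141\right) \left(-28\right) - 112}{6 + 36} = \frac{3948 - 112}{42} = 3836 \cdot \frac{1}{42} = \frac{274}{3}$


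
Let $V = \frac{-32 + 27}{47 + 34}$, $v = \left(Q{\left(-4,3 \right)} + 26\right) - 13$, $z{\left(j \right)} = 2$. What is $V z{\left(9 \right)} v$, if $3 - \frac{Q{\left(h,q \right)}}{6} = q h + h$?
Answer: $- \frac{1270}{81} \approx -15.679$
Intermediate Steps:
$Q{\left(h,q \right)} = 18 - 6 h - 6 h q$ ($Q{\left(h,q \right)} = 18 - 6 \left(q h + h\right) = 18 - 6 \left(h q + h\right) = 18 - 6 \left(h + h q\right) = 18 - \left(6 h + 6 h q\right) = 18 - 6 h - 6 h q$)
$v = 127$ ($v = \left(\left(18 - -24 - \left(-24\right) 3\right) + 26\right) - 13 = \left(\left(18 + 24 + 72\right) + 26\right) - 13 = \left(114 + 26\right) - 13 = 140 - 13 = 127$)
$V = - \frac{5}{81} \approx -0.061728$
$V z{\left(9 \right)} v = \left(- \frac{5}{81}\right) 2 \cdot 127 = \left(- \frac{10}{81}\right) 127 = - \frac{1270}{81}$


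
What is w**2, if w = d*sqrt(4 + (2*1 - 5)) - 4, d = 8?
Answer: 16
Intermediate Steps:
w = 4 (w = 8*sqrt(4 + (2*1 - 5)) - 4 = 8*sqrt(4 + (2 - 5)) - 4 = 8*sqrt(4 - 3) - 4 = 8*sqrt(1) - 4 = 8*1 - 4 = 8 - 4 = 4)
w**2 = 4**2 = 16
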